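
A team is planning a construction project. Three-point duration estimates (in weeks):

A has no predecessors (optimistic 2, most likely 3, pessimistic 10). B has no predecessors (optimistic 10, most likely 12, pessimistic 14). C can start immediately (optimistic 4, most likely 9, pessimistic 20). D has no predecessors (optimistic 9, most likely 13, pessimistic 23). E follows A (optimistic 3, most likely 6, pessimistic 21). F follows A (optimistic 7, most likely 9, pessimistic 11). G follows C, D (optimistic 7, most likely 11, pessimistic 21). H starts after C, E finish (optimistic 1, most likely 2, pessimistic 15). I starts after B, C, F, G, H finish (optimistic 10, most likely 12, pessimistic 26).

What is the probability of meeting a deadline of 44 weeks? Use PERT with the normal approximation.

0.827

te_A = (2 + 4·3 + 10)/6 = 24/6 = 4; σ²_A = ((10−2)/6)² = 1.778
te_B = (10 + 4·12 + 14)/6 = 72/6 = 12; σ²_B = ((14−10)/6)² = 0.444
te_C = (4 + 4·9 + 20)/6 = 60/6 = 10; σ²_C = ((20−4)/6)² = 7.111
te_D = (9 + 4·13 + 23)/6 = 84/6 = 14; σ²_D = ((23−9)/6)² = 5.444
te_E = (3 + 4·6 + 21)/6 = 48/6 = 8; σ²_E = ((21−3)/6)² = 9.000
te_F = (7 + 4·9 + 11)/6 = 54/6 = 9; σ²_F = ((11−7)/6)² = 0.444
te_G = (7 + 4·11 + 21)/6 = 72/6 = 12; σ²_G = ((21−7)/6)² = 5.444
te_H = (1 + 4·2 + 15)/6 = 24/6 = 4; σ²_H = ((15−1)/6)² = 5.444
te_I = (10 + 4·12 + 26)/6 = 84/6 = 14; σ²_I = ((26−10)/6)² = 7.111

Forward pass:
ES_A = 0; EF_A = 4
ES_B = 0; EF_B = 12
ES_C = 0; EF_C = 10
ES_D = 0; EF_D = 14
ES_E = 4; EF_E = 4+8 = 12
ES_F = 4; EF_F = 4+9 = 13
ES_G = max(EF_C=10, EF_D=14) = 14; EF_G = 14+12 = 26
ES_H = max(EF_C=10, EF_E=12) = 12; EF_H = 12+4 = 16
ES_I = max(EF_B=12, EF_C=10, EF_F=13, EF_G=26, EF_H=16) = 26; EF_I = 26+14 = 40
Expected project duration μ = 40 weeks. Critical path: D → G → I.

Variance along critical path = 5.444 + 5.444 + 7.111 = 18.000; σ = √18.000 = 4.243 weeks.
Z = (44 − 40) / 4.243 = 0.943
P(T ≤ 44) = Φ(0.943) ≈ 0.827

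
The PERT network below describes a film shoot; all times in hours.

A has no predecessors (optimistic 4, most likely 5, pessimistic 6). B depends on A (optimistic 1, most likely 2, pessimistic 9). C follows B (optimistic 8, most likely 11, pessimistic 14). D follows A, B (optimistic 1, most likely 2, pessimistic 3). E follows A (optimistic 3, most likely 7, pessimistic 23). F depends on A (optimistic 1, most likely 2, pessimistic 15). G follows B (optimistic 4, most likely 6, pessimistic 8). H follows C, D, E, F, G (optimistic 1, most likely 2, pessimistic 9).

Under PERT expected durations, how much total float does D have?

9 hours

te_A = (4 + 4·5 + 6)/6 = 30/6 = 5
te_B = (1 + 4·2 + 9)/6 = 18/6 = 3
te_C = (8 + 4·11 + 14)/6 = 66/6 = 11
te_D = (1 + 4·2 + 3)/6 = 12/6 = 2
te_E = (3 + 4·7 + 23)/6 = 54/6 = 9
te_F = (1 + 4·2 + 15)/6 = 24/6 = 4
te_G = (4 + 4·6 + 8)/6 = 36/6 = 6
te_H = (1 + 4·2 + 9)/6 = 18/6 = 3

Forward pass:
ES_A = 0; EF_A = 5
ES_B = 5; EF_B = 5+3 = 8
ES_C = 8; EF_C = 8+11 = 19
ES_D = max(EF_A=5, EF_B=8) = 8; EF_D = 8+2 = 10
ES_E = 5; EF_E = 5+9 = 14
ES_F = 5; EF_F = 5+4 = 9
ES_G = 8; EF_G = 8+6 = 14
ES_H = max(EF_C=19, EF_D=10, EF_E=14, EF_F=9, EF_G=14) = 19; EF_H = 19+3 = 22
Expected project duration μ = 22 hours. Critical path: A → B → C → H.

Backward pass:
LF_H = 22; LS_H = 22−3 = 19
LF_G = LS_H = 19; LS_G = 19−6 = 13
LF_F = LS_H = 19; LS_F = 19−4 = 15
LF_E = LS_H = 19; LS_E = 19−9 = 10
LF_D = LS_H = 19; LS_D = 19−2 = 17
LF_C = LS_H = 19; LS_C = 19−11 = 8
LF_B = min(LS_C=8, LS_D=17, LS_G=13) = 8; LS_B = 8−3 = 5
LF_A = min(LS_B=5, LS_D=17, LS_E=10, LS_F=15) = 5; LS_A = 5−5 = 0
Slack_D = LS_D − ES_D = 17 − 8 = 9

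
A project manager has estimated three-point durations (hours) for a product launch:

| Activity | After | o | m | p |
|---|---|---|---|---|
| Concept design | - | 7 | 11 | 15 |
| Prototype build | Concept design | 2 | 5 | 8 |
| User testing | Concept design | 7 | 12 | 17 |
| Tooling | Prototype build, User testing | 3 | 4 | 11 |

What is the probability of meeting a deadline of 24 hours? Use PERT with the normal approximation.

te_Concept design = (7 + 4·11 + 15)/6 = 66/6 = 11; σ²_Concept design = ((15−7)/6)² = 1.778
te_Prototype build = (2 + 4·5 + 8)/6 = 30/6 = 5; σ²_Prototype build = ((8−2)/6)² = 1.000
te_User testing = (7 + 4·12 + 17)/6 = 72/6 = 12; σ²_User testing = ((17−7)/6)² = 2.778
te_Tooling = (3 + 4·4 + 11)/6 = 30/6 = 5; σ²_Tooling = ((11−3)/6)² = 1.778

Forward pass:
ES_Concept design = 0; EF_Concept design = 11
ES_Prototype build = 11; EF_Prototype build = 11+5 = 16
ES_User testing = 11; EF_User testing = 11+12 = 23
ES_Tooling = max(EF_Prototype build=16, EF_User testing=23) = 23; EF_Tooling = 23+5 = 28
Expected project duration μ = 28 hours. Critical path: Concept design → User testing → Tooling.

Variance along critical path = 1.778 + 2.778 + 1.778 = 6.333; σ = √6.333 = 2.517 hours.
Z = (24 − 28) / 2.517 = -1.589
P(T ≤ 24) = Φ(-1.589) ≈ 0.056

0.056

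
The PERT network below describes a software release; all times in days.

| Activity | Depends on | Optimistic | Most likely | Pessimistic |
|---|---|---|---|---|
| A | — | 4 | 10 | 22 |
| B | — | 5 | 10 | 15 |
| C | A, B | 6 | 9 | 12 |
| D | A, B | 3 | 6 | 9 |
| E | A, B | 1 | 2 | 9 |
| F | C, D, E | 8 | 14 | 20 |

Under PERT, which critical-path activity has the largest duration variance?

A

te_A = (4 + 4·10 + 22)/6 = 66/6 = 11; σ²_A = ((22−4)/6)² = 9.000
te_B = (5 + 4·10 + 15)/6 = 60/6 = 10; σ²_B = ((15−5)/6)² = 2.778
te_C = (6 + 4·9 + 12)/6 = 54/6 = 9; σ²_C = ((12−6)/6)² = 1.000
te_D = (3 + 4·6 + 9)/6 = 36/6 = 6; σ²_D = ((9−3)/6)² = 1.000
te_E = (1 + 4·2 + 9)/6 = 18/6 = 3; σ²_E = ((9−1)/6)² = 1.778
te_F = (8 + 4·14 + 20)/6 = 84/6 = 14; σ²_F = ((20−8)/6)² = 4.000

Forward pass:
ES_A = 0; EF_A = 11
ES_B = 0; EF_B = 10
ES_C = max(EF_A=11, EF_B=10) = 11; EF_C = 11+9 = 20
ES_D = max(EF_A=11, EF_B=10) = 11; EF_D = 11+6 = 17
ES_E = max(EF_A=11, EF_B=10) = 11; EF_E = 11+3 = 14
ES_F = max(EF_C=20, EF_D=17, EF_E=14) = 20; EF_F = 20+14 = 34
Expected project duration μ = 34 days. Critical path: A → C → F.

Variances on critical path: σ²_A=9.000, σ²_C=1.000, σ²_F=4.000.
Largest is σ²_A = 9.000.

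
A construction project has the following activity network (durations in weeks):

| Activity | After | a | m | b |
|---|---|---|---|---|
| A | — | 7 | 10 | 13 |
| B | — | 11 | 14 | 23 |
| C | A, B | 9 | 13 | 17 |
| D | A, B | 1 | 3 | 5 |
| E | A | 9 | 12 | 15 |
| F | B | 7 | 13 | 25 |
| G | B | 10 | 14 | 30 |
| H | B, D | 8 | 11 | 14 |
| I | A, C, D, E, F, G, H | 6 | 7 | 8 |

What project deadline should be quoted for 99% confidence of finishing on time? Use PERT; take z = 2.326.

te_A = (7 + 4·10 + 13)/6 = 60/6 = 10; σ²_A = ((13−7)/6)² = 1.000
te_B = (11 + 4·14 + 23)/6 = 90/6 = 15; σ²_B = ((23−11)/6)² = 4.000
te_C = (9 + 4·13 + 17)/6 = 78/6 = 13; σ²_C = ((17−9)/6)² = 1.778
te_D = (1 + 4·3 + 5)/6 = 18/6 = 3; σ²_D = ((5−1)/6)² = 0.444
te_E = (9 + 4·12 + 15)/6 = 72/6 = 12; σ²_E = ((15−9)/6)² = 1.000
te_F = (7 + 4·13 + 25)/6 = 84/6 = 14; σ²_F = ((25−7)/6)² = 9.000
te_G = (10 + 4·14 + 30)/6 = 96/6 = 16; σ²_G = ((30−10)/6)² = 11.111
te_H = (8 + 4·11 + 14)/6 = 66/6 = 11; σ²_H = ((14−8)/6)² = 1.000
te_I = (6 + 4·7 + 8)/6 = 42/6 = 7; σ²_I = ((8−6)/6)² = 0.111

Forward pass:
ES_A = 0; EF_A = 10
ES_B = 0; EF_B = 15
ES_C = max(EF_A=10, EF_B=15) = 15; EF_C = 15+13 = 28
ES_D = max(EF_A=10, EF_B=15) = 15; EF_D = 15+3 = 18
ES_E = 10; EF_E = 10+12 = 22
ES_F = 15; EF_F = 15+14 = 29
ES_G = 15; EF_G = 15+16 = 31
ES_H = max(EF_B=15, EF_D=18) = 18; EF_H = 18+11 = 29
ES_I = max(EF_A=10, EF_C=28, EF_D=18, EF_E=22, EF_F=29, EF_G=31, EF_H=29) = 31; EF_I = 31+7 = 38
Expected project duration μ = 38 weeks. Critical path: B → G → I.

Variance along critical path = 4.000 + 11.111 + 0.111 = 15.222; σ = 3.902 weeks.
D = μ + z·σ = 38 + 2.326·3.902 = 47.1 weeks

47.1 weeks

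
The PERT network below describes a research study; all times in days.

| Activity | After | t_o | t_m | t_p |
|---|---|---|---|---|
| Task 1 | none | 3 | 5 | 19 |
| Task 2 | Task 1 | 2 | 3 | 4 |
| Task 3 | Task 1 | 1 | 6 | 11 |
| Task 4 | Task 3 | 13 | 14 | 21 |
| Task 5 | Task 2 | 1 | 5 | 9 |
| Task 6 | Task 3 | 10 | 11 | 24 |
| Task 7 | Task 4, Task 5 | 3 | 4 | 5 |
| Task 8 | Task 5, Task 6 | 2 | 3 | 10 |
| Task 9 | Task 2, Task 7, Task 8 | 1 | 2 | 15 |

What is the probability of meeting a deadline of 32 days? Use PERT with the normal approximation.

0.168

te_Task 1 = (3 + 4·5 + 19)/6 = 42/6 = 7; σ²_Task 1 = ((19−3)/6)² = 7.111
te_Task 2 = (2 + 4·3 + 4)/6 = 18/6 = 3; σ²_Task 2 = ((4−2)/6)² = 0.111
te_Task 3 = (1 + 4·6 + 11)/6 = 36/6 = 6; σ²_Task 3 = ((11−1)/6)² = 2.778
te_Task 4 = (13 + 4·14 + 21)/6 = 90/6 = 15; σ²_Task 4 = ((21−13)/6)² = 1.778
te_Task 5 = (1 + 4·5 + 9)/6 = 30/6 = 5; σ²_Task 5 = ((9−1)/6)² = 1.778
te_Task 6 = (10 + 4·11 + 24)/6 = 78/6 = 13; σ²_Task 6 = ((24−10)/6)² = 5.444
te_Task 7 = (3 + 4·4 + 5)/6 = 24/6 = 4; σ²_Task 7 = ((5−3)/6)² = 0.111
te_Task 8 = (2 + 4·3 + 10)/6 = 24/6 = 4; σ²_Task 8 = ((10−2)/6)² = 1.778
te_Task 9 = (1 + 4·2 + 15)/6 = 24/6 = 4; σ²_Task 9 = ((15−1)/6)² = 5.444

Forward pass:
ES_Task 1 = 0; EF_Task 1 = 7
ES_Task 2 = 7; EF_Task 2 = 7+3 = 10
ES_Task 3 = 7; EF_Task 3 = 7+6 = 13
ES_Task 4 = 13; EF_Task 4 = 13+15 = 28
ES_Task 5 = 10; EF_Task 5 = 10+5 = 15
ES_Task 6 = 13; EF_Task 6 = 13+13 = 26
ES_Task 7 = max(EF_Task 4=28, EF_Task 5=15) = 28; EF_Task 7 = 28+4 = 32
ES_Task 8 = max(EF_Task 5=15, EF_Task 6=26) = 26; EF_Task 8 = 26+4 = 30
ES_Task 9 = max(EF_Task 2=10, EF_Task 7=32, EF_Task 8=30) = 32; EF_Task 9 = 32+4 = 36
Expected project duration μ = 36 days. Critical path: Task 1 → Task 3 → Task 4 → Task 7 → Task 9.

Variance along critical path = 7.111 + 2.778 + 1.778 + 0.111 + 5.444 = 17.222; σ = √17.222 = 4.150 days.
Z = (32 − 36) / 4.150 = -0.964
P(T ≤ 32) = Φ(-0.964) ≈ 0.168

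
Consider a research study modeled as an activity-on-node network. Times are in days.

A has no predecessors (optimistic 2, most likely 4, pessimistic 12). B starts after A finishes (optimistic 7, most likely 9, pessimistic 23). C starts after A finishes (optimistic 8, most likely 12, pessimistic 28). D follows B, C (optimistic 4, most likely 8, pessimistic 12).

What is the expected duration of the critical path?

te_A = (2 + 4·4 + 12)/6 = 30/6 = 5
te_B = (7 + 4·9 + 23)/6 = 66/6 = 11
te_C = (8 + 4·12 + 28)/6 = 84/6 = 14
te_D = (4 + 4·8 + 12)/6 = 48/6 = 8

Forward pass:
ES_A = 0; EF_A = 5
ES_B = 5; EF_B = 5+11 = 16
ES_C = 5; EF_C = 5+14 = 19
ES_D = max(EF_B=16, EF_C=19) = 19; EF_D = 19+8 = 27
Expected project duration μ = 27 days. Critical path: A → C → D.

27 days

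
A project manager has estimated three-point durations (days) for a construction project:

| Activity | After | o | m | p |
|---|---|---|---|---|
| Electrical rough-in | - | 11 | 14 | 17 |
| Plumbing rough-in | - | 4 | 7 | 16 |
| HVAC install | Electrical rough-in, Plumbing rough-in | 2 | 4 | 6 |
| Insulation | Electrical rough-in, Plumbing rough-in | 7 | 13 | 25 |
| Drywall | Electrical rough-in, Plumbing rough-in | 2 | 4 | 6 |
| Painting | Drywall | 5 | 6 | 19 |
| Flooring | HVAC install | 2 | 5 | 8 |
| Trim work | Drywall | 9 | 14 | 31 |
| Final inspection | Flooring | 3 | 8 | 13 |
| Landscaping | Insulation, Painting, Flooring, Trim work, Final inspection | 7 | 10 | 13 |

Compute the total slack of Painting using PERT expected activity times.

te_Electrical rough-in = (11 + 4·14 + 17)/6 = 84/6 = 14
te_Plumbing rough-in = (4 + 4·7 + 16)/6 = 48/6 = 8
te_HVAC install = (2 + 4·4 + 6)/6 = 24/6 = 4
te_Insulation = (7 + 4·13 + 25)/6 = 84/6 = 14
te_Drywall = (2 + 4·4 + 6)/6 = 24/6 = 4
te_Painting = (5 + 4·6 + 19)/6 = 48/6 = 8
te_Flooring = (2 + 4·5 + 8)/6 = 30/6 = 5
te_Trim work = (9 + 4·14 + 31)/6 = 96/6 = 16
te_Final inspection = (3 + 4·8 + 13)/6 = 48/6 = 8
te_Landscaping = (7 + 4·10 + 13)/6 = 60/6 = 10

Forward pass:
ES_Electrical rough-in = 0; EF_Electrical rough-in = 14
ES_Plumbing rough-in = 0; EF_Plumbing rough-in = 8
ES_HVAC install = max(EF_Electrical rough-in=14, EF_Plumbing rough-in=8) = 14; EF_HVAC install = 14+4 = 18
ES_Insulation = max(EF_Electrical rough-in=14, EF_Plumbing rough-in=8) = 14; EF_Insulation = 14+14 = 28
ES_Drywall = max(EF_Electrical rough-in=14, EF_Plumbing rough-in=8) = 14; EF_Drywall = 14+4 = 18
ES_Painting = 18; EF_Painting = 18+8 = 26
ES_Flooring = 18; EF_Flooring = 18+5 = 23
ES_Trim work = 18; EF_Trim work = 18+16 = 34
ES_Final inspection = 23; EF_Final inspection = 23+8 = 31
ES_Landscaping = max(EF_Insulation=28, EF_Painting=26, EF_Flooring=23, EF_Trim work=34, EF_Final inspection=31) = 34; EF_Landscaping = 34+10 = 44
Expected project duration μ = 44 days. Critical path: Electrical rough-in → Drywall → Trim work → Landscaping.

Backward pass:
LF_Landscaping = 44; LS_Landscaping = 44−10 = 34
LF_Final inspection = LS_Landscaping = 34; LS_Final inspection = 34−8 = 26
LF_Trim work = LS_Landscaping = 34; LS_Trim work = 34−16 = 18
LF_Flooring = min(LS_Final inspection=26, LS_Landscaping=34) = 26; LS_Flooring = 26−5 = 21
LF_Painting = LS_Landscaping = 34; LS_Painting = 34−8 = 26
LF_Drywall = min(LS_Painting=26, LS_Trim work=18) = 18; LS_Drywall = 18−4 = 14
LF_Insulation = LS_Landscaping = 34; LS_Insulation = 34−14 = 20
LF_HVAC install = LS_Flooring = 21; LS_HVAC install = 21−4 = 17
LF_Plumbing rough-in = min(LS_HVAC install=17, LS_Insulation=20, LS_Drywall=14) = 14; LS_Plumbing rough-in = 14−8 = 6
LF_Electrical rough-in = min(LS_HVAC install=17, LS_Insulation=20, LS_Drywall=14) = 14; LS_Electrical rough-in = 14−14 = 0
Slack_Painting = LS_Painting − ES_Painting = 26 − 18 = 8

8 days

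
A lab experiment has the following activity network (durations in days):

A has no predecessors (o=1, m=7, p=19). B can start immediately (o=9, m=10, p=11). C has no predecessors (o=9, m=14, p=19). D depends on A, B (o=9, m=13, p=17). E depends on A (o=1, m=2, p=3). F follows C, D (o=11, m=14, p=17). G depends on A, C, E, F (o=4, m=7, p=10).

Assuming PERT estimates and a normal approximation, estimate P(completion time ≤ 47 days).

te_A = (1 + 4·7 + 19)/6 = 48/6 = 8; σ²_A = ((19−1)/6)² = 9.000
te_B = (9 + 4·10 + 11)/6 = 60/6 = 10; σ²_B = ((11−9)/6)² = 0.111
te_C = (9 + 4·14 + 19)/6 = 84/6 = 14; σ²_C = ((19−9)/6)² = 2.778
te_D = (9 + 4·13 + 17)/6 = 78/6 = 13; σ²_D = ((17−9)/6)² = 1.778
te_E = (1 + 4·2 + 3)/6 = 12/6 = 2; σ²_E = ((3−1)/6)² = 0.111
te_F = (11 + 4·14 + 17)/6 = 84/6 = 14; σ²_F = ((17−11)/6)² = 1.000
te_G = (4 + 4·7 + 10)/6 = 42/6 = 7; σ²_G = ((10−4)/6)² = 1.000

Forward pass:
ES_A = 0; EF_A = 8
ES_B = 0; EF_B = 10
ES_C = 0; EF_C = 14
ES_D = max(EF_A=8, EF_B=10) = 10; EF_D = 10+13 = 23
ES_E = 8; EF_E = 8+2 = 10
ES_F = max(EF_C=14, EF_D=23) = 23; EF_F = 23+14 = 37
ES_G = max(EF_A=8, EF_C=14, EF_E=10, EF_F=37) = 37; EF_G = 37+7 = 44
Expected project duration μ = 44 days. Critical path: B → D → F → G.

Variance along critical path = 0.111 + 1.778 + 1.000 + 1.000 = 3.889; σ = √3.889 = 1.972 days.
Z = (47 − 44) / 1.972 = 1.521
P(T ≤ 47) = Φ(1.521) ≈ 0.936

0.936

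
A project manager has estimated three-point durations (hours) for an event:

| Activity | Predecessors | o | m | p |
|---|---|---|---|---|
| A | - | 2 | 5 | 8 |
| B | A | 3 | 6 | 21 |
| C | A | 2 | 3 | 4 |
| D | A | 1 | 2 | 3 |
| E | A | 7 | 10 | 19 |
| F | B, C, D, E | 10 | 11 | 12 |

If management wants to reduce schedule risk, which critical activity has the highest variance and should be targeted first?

te_A = (2 + 4·5 + 8)/6 = 30/6 = 5; σ²_A = ((8−2)/6)² = 1.000
te_B = (3 + 4·6 + 21)/6 = 48/6 = 8; σ²_B = ((21−3)/6)² = 9.000
te_C = (2 + 4·3 + 4)/6 = 18/6 = 3; σ²_C = ((4−2)/6)² = 0.111
te_D = (1 + 4·2 + 3)/6 = 12/6 = 2; σ²_D = ((3−1)/6)² = 0.111
te_E = (7 + 4·10 + 19)/6 = 66/6 = 11; σ²_E = ((19−7)/6)² = 4.000
te_F = (10 + 4·11 + 12)/6 = 66/6 = 11; σ²_F = ((12−10)/6)² = 0.111

Forward pass:
ES_A = 0; EF_A = 5
ES_B = 5; EF_B = 5+8 = 13
ES_C = 5; EF_C = 5+3 = 8
ES_D = 5; EF_D = 5+2 = 7
ES_E = 5; EF_E = 5+11 = 16
ES_F = max(EF_B=13, EF_C=8, EF_D=7, EF_E=16) = 16; EF_F = 16+11 = 27
Expected project duration μ = 27 hours. Critical path: A → E → F.

Variances on critical path: σ²_A=1.000, σ²_E=4.000, σ²_F=0.111.
Largest is σ²_E = 4.000.

E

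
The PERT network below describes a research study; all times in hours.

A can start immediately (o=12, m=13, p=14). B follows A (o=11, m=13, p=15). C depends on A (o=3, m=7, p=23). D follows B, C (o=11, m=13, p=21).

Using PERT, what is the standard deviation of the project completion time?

te_A = (12 + 4·13 + 14)/6 = 78/6 = 13; σ²_A = ((14−12)/6)² = 0.111
te_B = (11 + 4·13 + 15)/6 = 78/6 = 13; σ²_B = ((15−11)/6)² = 0.444
te_C = (3 + 4·7 + 23)/6 = 54/6 = 9; σ²_C = ((23−3)/6)² = 11.111
te_D = (11 + 4·13 + 21)/6 = 84/6 = 14; σ²_D = ((21−11)/6)² = 2.778

Forward pass:
ES_A = 0; EF_A = 13
ES_B = 13; EF_B = 13+13 = 26
ES_C = 13; EF_C = 13+9 = 22
ES_D = max(EF_B=26, EF_C=22) = 26; EF_D = 26+14 = 40
Expected project duration μ = 40 hours. Critical path: A → B → D.

Variance along critical path = 0.111 + 0.444 + 2.778 = 3.333
σ = √3.333 = 1.826 hours

1.83 hours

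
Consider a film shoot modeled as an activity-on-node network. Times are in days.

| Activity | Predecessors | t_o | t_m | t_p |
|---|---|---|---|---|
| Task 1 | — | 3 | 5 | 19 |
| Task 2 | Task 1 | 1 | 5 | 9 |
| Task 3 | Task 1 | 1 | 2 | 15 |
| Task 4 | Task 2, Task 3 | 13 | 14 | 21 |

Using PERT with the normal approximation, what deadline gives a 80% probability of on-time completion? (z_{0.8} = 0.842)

29.7 days

te_Task 1 = (3 + 4·5 + 19)/6 = 42/6 = 7; σ²_Task 1 = ((19−3)/6)² = 7.111
te_Task 2 = (1 + 4·5 + 9)/6 = 30/6 = 5; σ²_Task 2 = ((9−1)/6)² = 1.778
te_Task 3 = (1 + 4·2 + 15)/6 = 24/6 = 4; σ²_Task 3 = ((15−1)/6)² = 5.444
te_Task 4 = (13 + 4·14 + 21)/6 = 90/6 = 15; σ²_Task 4 = ((21−13)/6)² = 1.778

Forward pass:
ES_Task 1 = 0; EF_Task 1 = 7
ES_Task 2 = 7; EF_Task 2 = 7+5 = 12
ES_Task 3 = 7; EF_Task 3 = 7+4 = 11
ES_Task 4 = max(EF_Task 2=12, EF_Task 3=11) = 12; EF_Task 4 = 12+15 = 27
Expected project duration μ = 27 days. Critical path: Task 1 → Task 2 → Task 4.

Variance along critical path = 7.111 + 1.778 + 1.778 = 10.667; σ = 3.266 days.
D = μ + z·σ = 27 + 0.842·3.266 = 29.7 days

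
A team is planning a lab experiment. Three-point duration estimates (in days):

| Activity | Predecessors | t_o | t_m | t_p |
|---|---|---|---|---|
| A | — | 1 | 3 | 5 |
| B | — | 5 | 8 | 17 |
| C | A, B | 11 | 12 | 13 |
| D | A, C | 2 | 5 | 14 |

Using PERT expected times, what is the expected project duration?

te_A = (1 + 4·3 + 5)/6 = 18/6 = 3
te_B = (5 + 4·8 + 17)/6 = 54/6 = 9
te_C = (11 + 4·12 + 13)/6 = 72/6 = 12
te_D = (2 + 4·5 + 14)/6 = 36/6 = 6

Forward pass:
ES_A = 0; EF_A = 3
ES_B = 0; EF_B = 9
ES_C = max(EF_A=3, EF_B=9) = 9; EF_C = 9+12 = 21
ES_D = max(EF_A=3, EF_C=21) = 21; EF_D = 21+6 = 27
Expected project duration μ = 27 days. Critical path: B → C → D.

27 days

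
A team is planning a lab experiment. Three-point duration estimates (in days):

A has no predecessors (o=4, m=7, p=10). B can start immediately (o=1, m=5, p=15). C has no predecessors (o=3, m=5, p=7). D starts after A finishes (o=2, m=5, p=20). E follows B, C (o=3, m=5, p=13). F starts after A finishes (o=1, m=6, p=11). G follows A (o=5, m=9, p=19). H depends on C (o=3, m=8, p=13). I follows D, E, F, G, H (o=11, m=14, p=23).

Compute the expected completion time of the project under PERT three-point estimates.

32 days

te_A = (4 + 4·7 + 10)/6 = 42/6 = 7
te_B = (1 + 4·5 + 15)/6 = 36/6 = 6
te_C = (3 + 4·5 + 7)/6 = 30/6 = 5
te_D = (2 + 4·5 + 20)/6 = 42/6 = 7
te_E = (3 + 4·5 + 13)/6 = 36/6 = 6
te_F = (1 + 4·6 + 11)/6 = 36/6 = 6
te_G = (5 + 4·9 + 19)/6 = 60/6 = 10
te_H = (3 + 4·8 + 13)/6 = 48/6 = 8
te_I = (11 + 4·14 + 23)/6 = 90/6 = 15

Forward pass:
ES_A = 0; EF_A = 7
ES_B = 0; EF_B = 6
ES_C = 0; EF_C = 5
ES_D = 7; EF_D = 7+7 = 14
ES_E = max(EF_B=6, EF_C=5) = 6; EF_E = 6+6 = 12
ES_F = 7; EF_F = 7+6 = 13
ES_G = 7; EF_G = 7+10 = 17
ES_H = 5; EF_H = 5+8 = 13
ES_I = max(EF_D=14, EF_E=12, EF_F=13, EF_G=17, EF_H=13) = 17; EF_I = 17+15 = 32
Expected project duration μ = 32 days. Critical path: A → G → I.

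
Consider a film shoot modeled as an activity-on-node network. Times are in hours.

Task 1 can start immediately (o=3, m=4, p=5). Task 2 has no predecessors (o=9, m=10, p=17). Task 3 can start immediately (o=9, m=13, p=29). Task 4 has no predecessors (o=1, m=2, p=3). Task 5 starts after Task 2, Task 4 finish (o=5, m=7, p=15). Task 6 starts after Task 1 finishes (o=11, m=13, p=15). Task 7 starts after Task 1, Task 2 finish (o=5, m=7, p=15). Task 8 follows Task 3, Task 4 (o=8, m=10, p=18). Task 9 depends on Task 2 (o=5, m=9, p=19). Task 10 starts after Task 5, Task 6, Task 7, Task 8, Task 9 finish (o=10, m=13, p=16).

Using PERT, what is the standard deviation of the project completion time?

te_Task 1 = (3 + 4·4 + 5)/6 = 24/6 = 4; σ²_Task 1 = ((5−3)/6)² = 0.111
te_Task 2 = (9 + 4·10 + 17)/6 = 66/6 = 11; σ²_Task 2 = ((17−9)/6)² = 1.778
te_Task 3 = (9 + 4·13 + 29)/6 = 90/6 = 15; σ²_Task 3 = ((29−9)/6)² = 11.111
te_Task 4 = (1 + 4·2 + 3)/6 = 12/6 = 2; σ²_Task 4 = ((3−1)/6)² = 0.111
te_Task 5 = (5 + 4·7 + 15)/6 = 48/6 = 8; σ²_Task 5 = ((15−5)/6)² = 2.778
te_Task 6 = (11 + 4·13 + 15)/6 = 78/6 = 13; σ²_Task 6 = ((15−11)/6)² = 0.444
te_Task 7 = (5 + 4·7 + 15)/6 = 48/6 = 8; σ²_Task 7 = ((15−5)/6)² = 2.778
te_Task 8 = (8 + 4·10 + 18)/6 = 66/6 = 11; σ²_Task 8 = ((18−8)/6)² = 2.778
te_Task 9 = (5 + 4·9 + 19)/6 = 60/6 = 10; σ²_Task 9 = ((19−5)/6)² = 5.444
te_Task 10 = (10 + 4·13 + 16)/6 = 78/6 = 13; σ²_Task 10 = ((16−10)/6)² = 1.000

Forward pass:
ES_Task 1 = 0; EF_Task 1 = 4
ES_Task 2 = 0; EF_Task 2 = 11
ES_Task 3 = 0; EF_Task 3 = 15
ES_Task 4 = 0; EF_Task 4 = 2
ES_Task 5 = max(EF_Task 2=11, EF_Task 4=2) = 11; EF_Task 5 = 11+8 = 19
ES_Task 6 = 4; EF_Task 6 = 4+13 = 17
ES_Task 7 = max(EF_Task 1=4, EF_Task 2=11) = 11; EF_Task 7 = 11+8 = 19
ES_Task 8 = max(EF_Task 3=15, EF_Task 4=2) = 15; EF_Task 8 = 15+11 = 26
ES_Task 9 = 11; EF_Task 9 = 11+10 = 21
ES_Task 10 = max(EF_Task 5=19, EF_Task 6=17, EF_Task 7=19, EF_Task 8=26, EF_Task 9=21) = 26; EF_Task 10 = 26+13 = 39
Expected project duration μ = 39 hours. Critical path: Task 3 → Task 8 → Task 10.

Variance along critical path = 11.111 + 2.778 + 1.000 = 14.889
σ = √14.889 = 3.859 hours

3.86 hours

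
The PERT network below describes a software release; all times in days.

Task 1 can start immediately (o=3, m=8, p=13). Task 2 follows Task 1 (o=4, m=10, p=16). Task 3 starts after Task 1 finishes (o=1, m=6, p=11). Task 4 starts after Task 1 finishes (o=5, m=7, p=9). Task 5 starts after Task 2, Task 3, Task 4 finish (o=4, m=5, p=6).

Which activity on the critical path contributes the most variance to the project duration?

te_Task 1 = (3 + 4·8 + 13)/6 = 48/6 = 8; σ²_Task 1 = ((13−3)/6)² = 2.778
te_Task 2 = (4 + 4·10 + 16)/6 = 60/6 = 10; σ²_Task 2 = ((16−4)/6)² = 4.000
te_Task 3 = (1 + 4·6 + 11)/6 = 36/6 = 6; σ²_Task 3 = ((11−1)/6)² = 2.778
te_Task 4 = (5 + 4·7 + 9)/6 = 42/6 = 7; σ²_Task 4 = ((9−5)/6)² = 0.444
te_Task 5 = (4 + 4·5 + 6)/6 = 30/6 = 5; σ²_Task 5 = ((6−4)/6)² = 0.111

Forward pass:
ES_Task 1 = 0; EF_Task 1 = 8
ES_Task 2 = 8; EF_Task 2 = 8+10 = 18
ES_Task 3 = 8; EF_Task 3 = 8+6 = 14
ES_Task 4 = 8; EF_Task 4 = 8+7 = 15
ES_Task 5 = max(EF_Task 2=18, EF_Task 3=14, EF_Task 4=15) = 18; EF_Task 5 = 18+5 = 23
Expected project duration μ = 23 days. Critical path: Task 1 → Task 2 → Task 5.

Variances on critical path: σ²_Task 1=2.778, σ²_Task 2=4.000, σ²_Task 5=0.111.
Largest is σ²_Task 2 = 4.000.

Task 2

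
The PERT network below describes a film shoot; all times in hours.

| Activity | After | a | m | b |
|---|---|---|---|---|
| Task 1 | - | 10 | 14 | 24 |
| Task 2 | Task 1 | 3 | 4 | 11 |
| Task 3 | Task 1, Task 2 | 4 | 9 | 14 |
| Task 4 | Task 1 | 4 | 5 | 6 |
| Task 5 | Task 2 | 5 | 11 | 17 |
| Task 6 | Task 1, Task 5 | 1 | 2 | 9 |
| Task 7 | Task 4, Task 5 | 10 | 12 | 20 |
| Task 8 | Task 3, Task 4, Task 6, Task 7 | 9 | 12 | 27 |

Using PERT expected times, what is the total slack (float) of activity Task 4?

te_Task 1 = (10 + 4·14 + 24)/6 = 90/6 = 15
te_Task 2 = (3 + 4·4 + 11)/6 = 30/6 = 5
te_Task 3 = (4 + 4·9 + 14)/6 = 54/6 = 9
te_Task 4 = (4 + 4·5 + 6)/6 = 30/6 = 5
te_Task 5 = (5 + 4·11 + 17)/6 = 66/6 = 11
te_Task 6 = (1 + 4·2 + 9)/6 = 18/6 = 3
te_Task 7 = (10 + 4·12 + 20)/6 = 78/6 = 13
te_Task 8 = (9 + 4·12 + 27)/6 = 84/6 = 14

Forward pass:
ES_Task 1 = 0; EF_Task 1 = 15
ES_Task 2 = 15; EF_Task 2 = 15+5 = 20
ES_Task 3 = max(EF_Task 1=15, EF_Task 2=20) = 20; EF_Task 3 = 20+9 = 29
ES_Task 4 = 15; EF_Task 4 = 15+5 = 20
ES_Task 5 = 20; EF_Task 5 = 20+11 = 31
ES_Task 6 = max(EF_Task 1=15, EF_Task 5=31) = 31; EF_Task 6 = 31+3 = 34
ES_Task 7 = max(EF_Task 4=20, EF_Task 5=31) = 31; EF_Task 7 = 31+13 = 44
ES_Task 8 = max(EF_Task 3=29, EF_Task 4=20, EF_Task 6=34, EF_Task 7=44) = 44; EF_Task 8 = 44+14 = 58
Expected project duration μ = 58 hours. Critical path: Task 1 → Task 2 → Task 5 → Task 7 → Task 8.

Backward pass:
LF_Task 8 = 58; LS_Task 8 = 58−14 = 44
LF_Task 7 = LS_Task 8 = 44; LS_Task 7 = 44−13 = 31
LF_Task 6 = LS_Task 8 = 44; LS_Task 6 = 44−3 = 41
LF_Task 5 = min(LS_Task 6=41, LS_Task 7=31) = 31; LS_Task 5 = 31−11 = 20
LF_Task 4 = min(LS_Task 7=31, LS_Task 8=44) = 31; LS_Task 4 = 31−5 = 26
LF_Task 3 = LS_Task 8 = 44; LS_Task 3 = 44−9 = 35
LF_Task 2 = min(LS_Task 3=35, LS_Task 5=20) = 20; LS_Task 2 = 20−5 = 15
LF_Task 1 = min(LS_Task 2=15, LS_Task 3=35, LS_Task 4=26, LS_Task 6=41) = 15; LS_Task 1 = 15−15 = 0
Slack_Task 4 = LS_Task 4 − ES_Task 4 = 26 − 15 = 11

11 hours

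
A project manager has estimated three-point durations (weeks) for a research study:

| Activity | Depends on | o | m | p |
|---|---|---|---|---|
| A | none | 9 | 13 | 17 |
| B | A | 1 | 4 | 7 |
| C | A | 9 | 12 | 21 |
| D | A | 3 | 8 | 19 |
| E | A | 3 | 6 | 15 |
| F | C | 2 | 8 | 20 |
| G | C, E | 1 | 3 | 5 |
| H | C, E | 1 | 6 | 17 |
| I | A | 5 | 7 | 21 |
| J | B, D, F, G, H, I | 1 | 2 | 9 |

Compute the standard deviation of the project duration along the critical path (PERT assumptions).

te_A = (9 + 4·13 + 17)/6 = 78/6 = 13; σ²_A = ((17−9)/6)² = 1.778
te_B = (1 + 4·4 + 7)/6 = 24/6 = 4; σ²_B = ((7−1)/6)² = 1.000
te_C = (9 + 4·12 + 21)/6 = 78/6 = 13; σ²_C = ((21−9)/6)² = 4.000
te_D = (3 + 4·8 + 19)/6 = 54/6 = 9; σ²_D = ((19−3)/6)² = 7.111
te_E = (3 + 4·6 + 15)/6 = 42/6 = 7; σ²_E = ((15−3)/6)² = 4.000
te_F = (2 + 4·8 + 20)/6 = 54/6 = 9; σ²_F = ((20−2)/6)² = 9.000
te_G = (1 + 4·3 + 5)/6 = 18/6 = 3; σ²_G = ((5−1)/6)² = 0.444
te_H = (1 + 4·6 + 17)/6 = 42/6 = 7; σ²_H = ((17−1)/6)² = 7.111
te_I = (5 + 4·7 + 21)/6 = 54/6 = 9; σ²_I = ((21−5)/6)² = 7.111
te_J = (1 + 4·2 + 9)/6 = 18/6 = 3; σ²_J = ((9−1)/6)² = 1.778

Forward pass:
ES_A = 0; EF_A = 13
ES_B = 13; EF_B = 13+4 = 17
ES_C = 13; EF_C = 13+13 = 26
ES_D = 13; EF_D = 13+9 = 22
ES_E = 13; EF_E = 13+7 = 20
ES_F = 26; EF_F = 26+9 = 35
ES_G = max(EF_C=26, EF_E=20) = 26; EF_G = 26+3 = 29
ES_H = max(EF_C=26, EF_E=20) = 26; EF_H = 26+7 = 33
ES_I = 13; EF_I = 13+9 = 22
ES_J = max(EF_B=17, EF_D=22, EF_F=35, EF_G=29, EF_H=33, EF_I=22) = 35; EF_J = 35+3 = 38
Expected project duration μ = 38 weeks. Critical path: A → C → F → J.

Variance along critical path = 1.778 + 4.000 + 9.000 + 1.778 = 16.556
σ = √16.556 = 4.069 weeks

4.07 weeks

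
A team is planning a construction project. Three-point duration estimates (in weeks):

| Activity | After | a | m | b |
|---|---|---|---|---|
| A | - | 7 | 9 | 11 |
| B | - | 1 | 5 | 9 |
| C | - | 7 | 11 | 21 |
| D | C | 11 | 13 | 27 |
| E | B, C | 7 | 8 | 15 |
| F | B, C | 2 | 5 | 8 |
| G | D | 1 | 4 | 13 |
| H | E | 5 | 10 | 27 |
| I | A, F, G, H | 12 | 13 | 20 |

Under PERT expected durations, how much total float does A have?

24 weeks

te_A = (7 + 4·9 + 11)/6 = 54/6 = 9
te_B = (1 + 4·5 + 9)/6 = 30/6 = 5
te_C = (7 + 4·11 + 21)/6 = 72/6 = 12
te_D = (11 + 4·13 + 27)/6 = 90/6 = 15
te_E = (7 + 4·8 + 15)/6 = 54/6 = 9
te_F = (2 + 4·5 + 8)/6 = 30/6 = 5
te_G = (1 + 4·4 + 13)/6 = 30/6 = 5
te_H = (5 + 4·10 + 27)/6 = 72/6 = 12
te_I = (12 + 4·13 + 20)/6 = 84/6 = 14

Forward pass:
ES_A = 0; EF_A = 9
ES_B = 0; EF_B = 5
ES_C = 0; EF_C = 12
ES_D = 12; EF_D = 12+15 = 27
ES_E = max(EF_B=5, EF_C=12) = 12; EF_E = 12+9 = 21
ES_F = max(EF_B=5, EF_C=12) = 12; EF_F = 12+5 = 17
ES_G = 27; EF_G = 27+5 = 32
ES_H = 21; EF_H = 21+12 = 33
ES_I = max(EF_A=9, EF_F=17, EF_G=32, EF_H=33) = 33; EF_I = 33+14 = 47
Expected project duration μ = 47 weeks. Critical path: C → E → H → I.

Backward pass:
LF_I = 47; LS_I = 47−14 = 33
LF_H = LS_I = 33; LS_H = 33−12 = 21
LF_G = LS_I = 33; LS_G = 33−5 = 28
LF_F = LS_I = 33; LS_F = 33−5 = 28
LF_E = LS_H = 21; LS_E = 21−9 = 12
LF_D = LS_G = 28; LS_D = 28−15 = 13
LF_C = min(LS_D=13, LS_E=12, LS_F=28) = 12; LS_C = 12−12 = 0
LF_B = min(LS_E=12, LS_F=28) = 12; LS_B = 12−5 = 7
LF_A = LS_I = 33; LS_A = 33−9 = 24
Slack_A = LS_A − ES_A = 24 − 0 = 24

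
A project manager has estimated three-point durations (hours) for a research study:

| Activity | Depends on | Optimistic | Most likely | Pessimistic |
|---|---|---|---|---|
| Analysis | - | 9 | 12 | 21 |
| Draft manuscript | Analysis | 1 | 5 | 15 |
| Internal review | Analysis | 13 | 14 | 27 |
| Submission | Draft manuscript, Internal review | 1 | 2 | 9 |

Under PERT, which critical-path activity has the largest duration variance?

te_Analysis = (9 + 4·12 + 21)/6 = 78/6 = 13; σ²_Analysis = ((21−9)/6)² = 4.000
te_Draft manuscript = (1 + 4·5 + 15)/6 = 36/6 = 6; σ²_Draft manuscript = ((15−1)/6)² = 5.444
te_Internal review = (13 + 4·14 + 27)/6 = 96/6 = 16; σ²_Internal review = ((27−13)/6)² = 5.444
te_Submission = (1 + 4·2 + 9)/6 = 18/6 = 3; σ²_Submission = ((9−1)/6)² = 1.778

Forward pass:
ES_Analysis = 0; EF_Analysis = 13
ES_Draft manuscript = 13; EF_Draft manuscript = 13+6 = 19
ES_Internal review = 13; EF_Internal review = 13+16 = 29
ES_Submission = max(EF_Draft manuscript=19, EF_Internal review=29) = 29; EF_Submission = 29+3 = 32
Expected project duration μ = 32 hours. Critical path: Analysis → Internal review → Submission.

Variances on critical path: σ²_Analysis=4.000, σ²_Internal review=5.444, σ²_Submission=1.778.
Largest is σ²_Internal review = 5.444.

Internal review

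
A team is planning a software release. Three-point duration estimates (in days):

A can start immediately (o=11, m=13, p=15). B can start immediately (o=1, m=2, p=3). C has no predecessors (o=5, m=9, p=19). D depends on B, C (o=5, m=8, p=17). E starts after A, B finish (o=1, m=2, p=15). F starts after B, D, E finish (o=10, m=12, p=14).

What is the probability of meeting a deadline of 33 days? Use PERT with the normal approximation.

te_A = (11 + 4·13 + 15)/6 = 78/6 = 13; σ²_A = ((15−11)/6)² = 0.444
te_B = (1 + 4·2 + 3)/6 = 12/6 = 2; σ²_B = ((3−1)/6)² = 0.111
te_C = (5 + 4·9 + 19)/6 = 60/6 = 10; σ²_C = ((19−5)/6)² = 5.444
te_D = (5 + 4·8 + 17)/6 = 54/6 = 9; σ²_D = ((17−5)/6)² = 4.000
te_E = (1 + 4·2 + 15)/6 = 24/6 = 4; σ²_E = ((15−1)/6)² = 5.444
te_F = (10 + 4·12 + 14)/6 = 72/6 = 12; σ²_F = ((14−10)/6)² = 0.444

Forward pass:
ES_A = 0; EF_A = 13
ES_B = 0; EF_B = 2
ES_C = 0; EF_C = 10
ES_D = max(EF_B=2, EF_C=10) = 10; EF_D = 10+9 = 19
ES_E = max(EF_A=13, EF_B=2) = 13; EF_E = 13+4 = 17
ES_F = max(EF_B=2, EF_D=19, EF_E=17) = 19; EF_F = 19+12 = 31
Expected project duration μ = 31 days. Critical path: C → D → F.

Variance along critical path = 5.444 + 4.000 + 0.444 = 9.889; σ = √9.889 = 3.145 days.
Z = (33 − 31) / 3.145 = 0.636
P(T ≤ 33) = Φ(0.636) ≈ 0.738

0.738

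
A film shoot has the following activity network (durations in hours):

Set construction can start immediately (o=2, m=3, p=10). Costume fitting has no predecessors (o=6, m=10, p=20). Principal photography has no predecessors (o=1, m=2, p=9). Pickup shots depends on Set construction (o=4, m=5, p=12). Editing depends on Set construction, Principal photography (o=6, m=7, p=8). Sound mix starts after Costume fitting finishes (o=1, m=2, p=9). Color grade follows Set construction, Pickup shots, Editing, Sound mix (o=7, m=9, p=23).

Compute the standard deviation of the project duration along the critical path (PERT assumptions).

te_Set construction = (2 + 4·3 + 10)/6 = 24/6 = 4; σ²_Set construction = ((10−2)/6)² = 1.778
te_Costume fitting = (6 + 4·10 + 20)/6 = 66/6 = 11; σ²_Costume fitting = ((20−6)/6)² = 5.444
te_Principal photography = (1 + 4·2 + 9)/6 = 18/6 = 3; σ²_Principal photography = ((9−1)/6)² = 1.778
te_Pickup shots = (4 + 4·5 + 12)/6 = 36/6 = 6; σ²_Pickup shots = ((12−4)/6)² = 1.778
te_Editing = (6 + 4·7 + 8)/6 = 42/6 = 7; σ²_Editing = ((8−6)/6)² = 0.111
te_Sound mix = (1 + 4·2 + 9)/6 = 18/6 = 3; σ²_Sound mix = ((9−1)/6)² = 1.778
te_Color grade = (7 + 4·9 + 23)/6 = 66/6 = 11; σ²_Color grade = ((23−7)/6)² = 7.111

Forward pass:
ES_Set construction = 0; EF_Set construction = 4
ES_Costume fitting = 0; EF_Costume fitting = 11
ES_Principal photography = 0; EF_Principal photography = 3
ES_Pickup shots = 4; EF_Pickup shots = 4+6 = 10
ES_Editing = max(EF_Set construction=4, EF_Principal photography=3) = 4; EF_Editing = 4+7 = 11
ES_Sound mix = 11; EF_Sound mix = 11+3 = 14
ES_Color grade = max(EF_Set construction=4, EF_Pickup shots=10, EF_Editing=11, EF_Sound mix=14) = 14; EF_Color grade = 14+11 = 25
Expected project duration μ = 25 hours. Critical path: Costume fitting → Sound mix → Color grade.

Variance along critical path = 5.444 + 1.778 + 7.111 = 14.333
σ = √14.333 = 3.786 hours

3.79 hours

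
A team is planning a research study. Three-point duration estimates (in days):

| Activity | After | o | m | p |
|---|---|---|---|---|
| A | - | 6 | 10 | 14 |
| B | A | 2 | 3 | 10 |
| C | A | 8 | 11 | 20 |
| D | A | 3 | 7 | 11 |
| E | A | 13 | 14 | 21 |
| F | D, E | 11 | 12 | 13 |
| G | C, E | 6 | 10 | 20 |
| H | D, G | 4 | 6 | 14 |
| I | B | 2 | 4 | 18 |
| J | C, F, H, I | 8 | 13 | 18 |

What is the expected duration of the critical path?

te_A = (6 + 4·10 + 14)/6 = 60/6 = 10
te_B = (2 + 4·3 + 10)/6 = 24/6 = 4
te_C = (8 + 4·11 + 20)/6 = 72/6 = 12
te_D = (3 + 4·7 + 11)/6 = 42/6 = 7
te_E = (13 + 4·14 + 21)/6 = 90/6 = 15
te_F = (11 + 4·12 + 13)/6 = 72/6 = 12
te_G = (6 + 4·10 + 20)/6 = 66/6 = 11
te_H = (4 + 4·6 + 14)/6 = 42/6 = 7
te_I = (2 + 4·4 + 18)/6 = 36/6 = 6
te_J = (8 + 4·13 + 18)/6 = 78/6 = 13

Forward pass:
ES_A = 0; EF_A = 10
ES_B = 10; EF_B = 10+4 = 14
ES_C = 10; EF_C = 10+12 = 22
ES_D = 10; EF_D = 10+7 = 17
ES_E = 10; EF_E = 10+15 = 25
ES_F = max(EF_D=17, EF_E=25) = 25; EF_F = 25+12 = 37
ES_G = max(EF_C=22, EF_E=25) = 25; EF_G = 25+11 = 36
ES_H = max(EF_D=17, EF_G=36) = 36; EF_H = 36+7 = 43
ES_I = 14; EF_I = 14+6 = 20
ES_J = max(EF_C=22, EF_F=37, EF_H=43, EF_I=20) = 43; EF_J = 43+13 = 56
Expected project duration μ = 56 days. Critical path: A → E → G → H → J.

56 days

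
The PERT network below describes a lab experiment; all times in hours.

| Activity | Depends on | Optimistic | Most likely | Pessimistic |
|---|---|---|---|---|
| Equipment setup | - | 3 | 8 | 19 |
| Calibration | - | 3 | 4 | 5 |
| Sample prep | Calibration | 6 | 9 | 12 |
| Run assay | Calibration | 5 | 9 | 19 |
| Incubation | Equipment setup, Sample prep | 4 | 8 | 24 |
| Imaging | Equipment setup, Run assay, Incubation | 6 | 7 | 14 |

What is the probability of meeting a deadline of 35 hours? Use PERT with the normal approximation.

0.857

te_Equipment setup = (3 + 4·8 + 19)/6 = 54/6 = 9; σ²_Equipment setup = ((19−3)/6)² = 7.111
te_Calibration = (3 + 4·4 + 5)/6 = 24/6 = 4; σ²_Calibration = ((5−3)/6)² = 0.111
te_Sample prep = (6 + 4·9 + 12)/6 = 54/6 = 9; σ²_Sample prep = ((12−6)/6)² = 1.000
te_Run assay = (5 + 4·9 + 19)/6 = 60/6 = 10; σ²_Run assay = ((19−5)/6)² = 5.444
te_Incubation = (4 + 4·8 + 24)/6 = 60/6 = 10; σ²_Incubation = ((24−4)/6)² = 11.111
te_Imaging = (6 + 4·7 + 14)/6 = 48/6 = 8; σ²_Imaging = ((14−6)/6)² = 1.778

Forward pass:
ES_Equipment setup = 0; EF_Equipment setup = 9
ES_Calibration = 0; EF_Calibration = 4
ES_Sample prep = 4; EF_Sample prep = 4+9 = 13
ES_Run assay = 4; EF_Run assay = 4+10 = 14
ES_Incubation = max(EF_Equipment setup=9, EF_Sample prep=13) = 13; EF_Incubation = 13+10 = 23
ES_Imaging = max(EF_Equipment setup=9, EF_Run assay=14, EF_Incubation=23) = 23; EF_Imaging = 23+8 = 31
Expected project duration μ = 31 hours. Critical path: Calibration → Sample prep → Incubation → Imaging.

Variance along critical path = 0.111 + 1.000 + 11.111 + 1.778 = 14.000; σ = √14.000 = 3.742 hours.
Z = (35 − 31) / 3.742 = 1.069
P(T ≤ 35) = Φ(1.069) ≈ 0.857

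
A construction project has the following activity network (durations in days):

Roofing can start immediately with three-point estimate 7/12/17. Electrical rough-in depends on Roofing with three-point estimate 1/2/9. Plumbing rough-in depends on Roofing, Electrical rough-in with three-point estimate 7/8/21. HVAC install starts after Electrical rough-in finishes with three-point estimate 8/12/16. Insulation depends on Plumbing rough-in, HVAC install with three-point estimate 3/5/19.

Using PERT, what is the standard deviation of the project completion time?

3.67 days

te_Roofing = (7 + 4·12 + 17)/6 = 72/6 = 12; σ²_Roofing = ((17−7)/6)² = 2.778
te_Electrical rough-in = (1 + 4·2 + 9)/6 = 18/6 = 3; σ²_Electrical rough-in = ((9−1)/6)² = 1.778
te_Plumbing rough-in = (7 + 4·8 + 21)/6 = 60/6 = 10; σ²_Plumbing rough-in = ((21−7)/6)² = 5.444
te_HVAC install = (8 + 4·12 + 16)/6 = 72/6 = 12; σ²_HVAC install = ((16−8)/6)² = 1.778
te_Insulation = (3 + 4·5 + 19)/6 = 42/6 = 7; σ²_Insulation = ((19−3)/6)² = 7.111

Forward pass:
ES_Roofing = 0; EF_Roofing = 12
ES_Electrical rough-in = 12; EF_Electrical rough-in = 12+3 = 15
ES_Plumbing rough-in = max(EF_Roofing=12, EF_Electrical rough-in=15) = 15; EF_Plumbing rough-in = 15+10 = 25
ES_HVAC install = 15; EF_HVAC install = 15+12 = 27
ES_Insulation = max(EF_Plumbing rough-in=25, EF_HVAC install=27) = 27; EF_Insulation = 27+7 = 34
Expected project duration μ = 34 days. Critical path: Roofing → Electrical rough-in → HVAC install → Insulation.

Variance along critical path = 2.778 + 1.778 + 1.778 + 7.111 = 13.444
σ = √13.444 = 3.667 days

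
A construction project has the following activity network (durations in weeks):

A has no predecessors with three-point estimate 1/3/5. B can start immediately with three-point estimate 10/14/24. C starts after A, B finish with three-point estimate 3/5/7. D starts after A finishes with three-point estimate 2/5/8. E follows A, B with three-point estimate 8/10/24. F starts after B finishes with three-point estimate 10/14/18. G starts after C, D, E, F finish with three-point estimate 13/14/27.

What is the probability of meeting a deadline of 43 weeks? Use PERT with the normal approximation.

te_A = (1 + 4·3 + 5)/6 = 18/6 = 3; σ²_A = ((5−1)/6)² = 0.444
te_B = (10 + 4·14 + 24)/6 = 90/6 = 15; σ²_B = ((24−10)/6)² = 5.444
te_C = (3 + 4·5 + 7)/6 = 30/6 = 5; σ²_C = ((7−3)/6)² = 0.444
te_D = (2 + 4·5 + 8)/6 = 30/6 = 5; σ²_D = ((8−2)/6)² = 1.000
te_E = (8 + 4·10 + 24)/6 = 72/6 = 12; σ²_E = ((24−8)/6)² = 7.111
te_F = (10 + 4·14 + 18)/6 = 84/6 = 14; σ²_F = ((18−10)/6)² = 1.778
te_G = (13 + 4·14 + 27)/6 = 96/6 = 16; σ²_G = ((27−13)/6)² = 5.444

Forward pass:
ES_A = 0; EF_A = 3
ES_B = 0; EF_B = 15
ES_C = max(EF_A=3, EF_B=15) = 15; EF_C = 15+5 = 20
ES_D = 3; EF_D = 3+5 = 8
ES_E = max(EF_A=3, EF_B=15) = 15; EF_E = 15+12 = 27
ES_F = 15; EF_F = 15+14 = 29
ES_G = max(EF_C=20, EF_D=8, EF_E=27, EF_F=29) = 29; EF_G = 29+16 = 45
Expected project duration μ = 45 weeks. Critical path: B → F → G.

Variance along critical path = 5.444 + 1.778 + 5.444 = 12.667; σ = √12.667 = 3.559 weeks.
Z = (43 − 45) / 3.559 = -0.562
P(T ≤ 43) = Φ(-0.562) ≈ 0.287

0.287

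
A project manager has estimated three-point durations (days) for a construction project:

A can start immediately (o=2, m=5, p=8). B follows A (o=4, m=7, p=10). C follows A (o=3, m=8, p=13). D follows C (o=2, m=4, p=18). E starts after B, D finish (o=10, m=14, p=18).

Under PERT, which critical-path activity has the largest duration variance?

te_A = (2 + 4·5 + 8)/6 = 30/6 = 5; σ²_A = ((8−2)/6)² = 1.000
te_B = (4 + 4·7 + 10)/6 = 42/6 = 7; σ²_B = ((10−4)/6)² = 1.000
te_C = (3 + 4·8 + 13)/6 = 48/6 = 8; σ²_C = ((13−3)/6)² = 2.778
te_D = (2 + 4·4 + 18)/6 = 36/6 = 6; σ²_D = ((18−2)/6)² = 7.111
te_E = (10 + 4·14 + 18)/6 = 84/6 = 14; σ²_E = ((18−10)/6)² = 1.778

Forward pass:
ES_A = 0; EF_A = 5
ES_B = 5; EF_B = 5+7 = 12
ES_C = 5; EF_C = 5+8 = 13
ES_D = 13; EF_D = 13+6 = 19
ES_E = max(EF_B=12, EF_D=19) = 19; EF_E = 19+14 = 33
Expected project duration μ = 33 days. Critical path: A → C → D → E.

Variances on critical path: σ²_A=1.000, σ²_C=2.778, σ²_D=7.111, σ²_E=1.778.
Largest is σ²_D = 7.111.

D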